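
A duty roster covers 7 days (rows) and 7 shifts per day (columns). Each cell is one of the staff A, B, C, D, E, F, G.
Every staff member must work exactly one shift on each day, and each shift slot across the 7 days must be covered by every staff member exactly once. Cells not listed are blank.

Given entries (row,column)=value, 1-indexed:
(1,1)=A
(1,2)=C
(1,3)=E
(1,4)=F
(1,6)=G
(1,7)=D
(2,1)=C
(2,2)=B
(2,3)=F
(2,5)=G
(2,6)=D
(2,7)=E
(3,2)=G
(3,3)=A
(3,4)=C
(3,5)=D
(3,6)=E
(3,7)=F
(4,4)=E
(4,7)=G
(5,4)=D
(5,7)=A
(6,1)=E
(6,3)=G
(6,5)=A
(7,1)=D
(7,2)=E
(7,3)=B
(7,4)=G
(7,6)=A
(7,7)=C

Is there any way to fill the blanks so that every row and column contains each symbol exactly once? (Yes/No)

Day 1, shift 5: day 1 has {A, C, D, E, F, G} and shift 5 has {A, D, G}, so it must be B.
Day 2, shift 4: day 2 has {B, C, D, E, F, G} and shift 4 has {C, D, E, F, G}, so it must be A.
Day 3, shift 1: day 3 has {A, C, D, E, F, G} and shift 1 has {A, C, D, E}, so it must be B.
Day 4, shift 1: day 4 has {E, G} and shift 1 has {A, B, C, D, E}, so it must be F.
Day 4, shift 5: day 4 has {E, F, G} and shift 5 has {A, B, D, G}, so it must be C.
Day 4, shift 3: day 4 has {C, E, F, G} and shift 3 has {A, B, E, F, G}, so it must be D.
Day 4, shift 2: day 4 has {C, D, E, F, G} and shift 2 has {B, C, E, G}, so it must be A.
Day 4, shift 6: day 4 has {A, C, D, E, F, G} and shift 6 has {A, D, E, G}, so it must be B.
Day 5, shift 1: day 5 has {A, D} and shift 1 has {A, B, C, D, E, F}, so it must be G.
Day 5, shift 2: day 5 has {A, D, G} and shift 2 has {A, B, C, E, G}, so it must be F.
Day 5, shift 3: day 5 has {A, D, F, G} and shift 3 has {A, B, D, E, F, G}, so it must be C.
Now day 5, shift 6: day 5 together with shift 6 already contain {A, B, C, D, E, F, G} — every symbol — so nothing can go there. The grid has no valid completion.

No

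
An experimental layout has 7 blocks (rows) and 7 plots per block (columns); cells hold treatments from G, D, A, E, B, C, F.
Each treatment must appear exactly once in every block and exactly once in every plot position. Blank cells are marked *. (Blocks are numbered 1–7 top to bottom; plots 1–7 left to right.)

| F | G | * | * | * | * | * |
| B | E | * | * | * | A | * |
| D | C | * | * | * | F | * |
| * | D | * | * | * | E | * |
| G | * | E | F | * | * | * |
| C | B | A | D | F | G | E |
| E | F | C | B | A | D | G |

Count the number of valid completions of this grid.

17

Block 1, plot 3: eliminating its block and plot leaves {D, B}.
Block 1, plot 4: eliminating its block and plot leaves {A, E, C}.
Block 1, plot 5: eliminating its block and plot leaves {D, E, B, C}.
Block 1, plot 6: eliminating its block and plot leaves {B, C}.
Block 1, plot 7: eliminating its block and plot leaves {D, A, B, C}.
Block 2, plot 3: eliminating its block and plot leaves {G, D, F}.
Block 2, plot 4: eliminating its block and plot leaves {G, C}.
Block 2, plot 5: eliminating its block and plot leaves {G, D, C}.
Block 2, plot 7: eliminating its block and plot leaves {D, C, F}.
Block 3, plot 3: eliminating its block and plot leaves {G, B}.
Block 3, plot 4: eliminating its block and plot leaves {G, A, E}.
Block 3, plot 5: eliminating its block and plot leaves {G, E, B}.
Block 3, plot 7: eliminating its block and plot leaves {A, B}.
Block 4, plot 1: eliminating its block and plot leaves {A}.
Block 4, plot 3: eliminating its block and plot leaves {G, B, F}.
Block 4, plot 4: eliminating its block and plot leaves {G, A, C}.
Block 4, plot 5: eliminating its block and plot leaves {G, B, C}.
Block 4, plot 7: eliminating its block and plot leaves {A, B, C, F}.
Block 5, plot 2: eliminating its block and plot leaves {A}.
Block 5, plot 5: eliminating its block and plot leaves {D, B, C}.
Block 5, plot 6: eliminating its block and plot leaves {B, C}.
Block 5, plot 7: eliminating its block and plot leaves {D, A, B, C}.
Enumerating the assignments across these blanks that avoid any block or plot repeat gives 17 completions.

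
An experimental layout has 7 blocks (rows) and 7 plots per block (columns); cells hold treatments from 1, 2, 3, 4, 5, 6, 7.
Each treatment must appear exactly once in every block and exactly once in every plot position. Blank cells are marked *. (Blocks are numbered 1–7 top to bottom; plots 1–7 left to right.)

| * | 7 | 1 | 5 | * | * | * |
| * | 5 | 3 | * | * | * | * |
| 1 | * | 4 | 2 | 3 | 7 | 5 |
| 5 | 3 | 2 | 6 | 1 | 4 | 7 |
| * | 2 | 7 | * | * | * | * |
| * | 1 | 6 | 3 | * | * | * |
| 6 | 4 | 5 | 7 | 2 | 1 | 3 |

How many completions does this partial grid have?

9

Block 1, plot 1: eliminating its block and plot leaves {2, 3, 4}.
Block 1, plot 5: eliminating its block and plot leaves {4, 6}.
Block 1, plot 6: eliminating its block and plot leaves {2, 3, 6}.
Block 1, plot 7: eliminating its block and plot leaves {2, 4, 6}.
Block 2, plot 1: eliminating its block and plot leaves {2, 4, 7}.
Block 2, plot 4: eliminating its block and plot leaves {1, 4}.
Block 2, plot 5: eliminating its block and plot leaves {4, 6, 7}.
Block 2, plot 6: eliminating its block and plot leaves {2, 6}.
Block 2, plot 7: eliminating its block and plot leaves {1, 2, 4, 6}.
Block 3, plot 2: eliminating its block and plot leaves {6}.
Block 5, plot 1: eliminating its block and plot leaves {3, 4}.
Block 5, plot 4: eliminating its block and plot leaves {1, 4}.
Block 5, plot 5: eliminating its block and plot leaves {4, 5, 6}.
Block 5, plot 6: eliminating its block and plot leaves {3, 5, 6}.
Block 5, plot 7: eliminating its block and plot leaves {1, 4, 6}.
Block 6, plot 1: eliminating its block and plot leaves {2, 4, 7}.
Block 6, plot 5: eliminating its block and plot leaves {4, 5, 7}.
Block 6, plot 6: eliminating its block and plot leaves {2, 5}.
Block 6, plot 7: eliminating its block and plot leaves {2, 4}.
Enumerating the assignments across these blanks that avoid any block or plot repeat gives 9 completions.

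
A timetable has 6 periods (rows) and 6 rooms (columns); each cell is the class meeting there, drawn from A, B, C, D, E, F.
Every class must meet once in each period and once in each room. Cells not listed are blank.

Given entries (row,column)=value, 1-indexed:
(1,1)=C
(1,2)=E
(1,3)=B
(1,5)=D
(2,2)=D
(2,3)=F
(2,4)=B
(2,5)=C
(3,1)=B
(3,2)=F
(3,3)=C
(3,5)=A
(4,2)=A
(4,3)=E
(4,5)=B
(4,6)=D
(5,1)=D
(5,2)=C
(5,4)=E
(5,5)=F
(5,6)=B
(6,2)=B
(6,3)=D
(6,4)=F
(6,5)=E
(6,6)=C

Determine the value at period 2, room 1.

Period 1, room 4: period 1 has {B, C, D, E} and room 4 has {B, E, F}, leaving only A.
Period 1, room 6: period 1 has {A, B, C, D, E} and room 6 has {B, C, D}, leaving only F.
Period 3, room 4: period 3 has {A, B, C, F} and room 4 has {A, B, E, F}, leaving only D.
Period 3, room 6: period 3 has {A, B, C, D, F} and room 6 has {B, C, D, F}, leaving only E.
Period 2, room 6: period 2 has {B, C, D, F} and room 6 has {B, C, D, E, F}, leaving only A.
Period 2 already has {A, B, C, D, F} and room 1 already has {B, C, D}, so period 2, room 1 must be E.

E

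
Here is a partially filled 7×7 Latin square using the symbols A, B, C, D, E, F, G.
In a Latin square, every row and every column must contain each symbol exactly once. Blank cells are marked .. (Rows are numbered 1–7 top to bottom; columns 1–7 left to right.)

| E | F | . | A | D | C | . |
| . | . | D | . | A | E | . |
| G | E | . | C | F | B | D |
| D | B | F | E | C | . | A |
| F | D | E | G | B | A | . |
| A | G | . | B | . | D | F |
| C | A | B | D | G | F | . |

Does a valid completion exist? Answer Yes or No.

Yes

No row or column among the givens repeats a symbol, and propagating forced cells runs into no contradiction.
One valid completion exists (for instance, E F G A D C B / B C D F A E G / G E A C F B D / D B F E C G A / F D E G B A C / A G C B E D F / C A B D G F E).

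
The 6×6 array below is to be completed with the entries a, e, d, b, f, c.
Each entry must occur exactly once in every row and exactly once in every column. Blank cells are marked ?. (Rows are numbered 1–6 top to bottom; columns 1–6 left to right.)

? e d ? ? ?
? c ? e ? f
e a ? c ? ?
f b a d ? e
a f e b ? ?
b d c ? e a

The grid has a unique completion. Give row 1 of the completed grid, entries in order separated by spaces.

Row 1, column 1: row 1 has {e, d} and column 1 has {a, e, b, f}, leaving only c.
Row 1, column 6: row 1 has {e, d, c} and column 6 has {a, e, f}, leaving only b.
Row 2, column 1: row 2 has {e, f, c} and column 1 has {a, e, b, f, c}, leaving only d.
Row 2, column 3: row 2 has {e, d, f, c} and column 3 has {a, e, d, c}, leaving only b.
Row 2, column 5: row 2 has {e, d, b, f, c} and column 5 has {e}, leaving only a.
Row 1, column 5: row 1 has {e, d, b, c} and column 5 has {a, e}, leaving only f.
Row 1, column 4: row 1 has {e, d, b, f, c} and column 4 has {e, d, b, c}, leaving only a.
So row 1 reads: c e d a f b.

c e d a f b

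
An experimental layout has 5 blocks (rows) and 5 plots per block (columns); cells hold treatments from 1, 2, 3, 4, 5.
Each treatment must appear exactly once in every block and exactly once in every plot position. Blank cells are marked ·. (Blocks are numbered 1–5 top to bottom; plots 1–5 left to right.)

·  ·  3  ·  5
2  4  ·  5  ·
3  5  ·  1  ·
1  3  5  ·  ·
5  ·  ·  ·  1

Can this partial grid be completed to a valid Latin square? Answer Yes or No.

Yes

No block or plot among the givens repeats a symbol, and propagating forced cells runs into no contradiction.
One valid completion exists (for instance, 4 1 3 2 5 / 2 4 1 5 3 / 3 5 2 1 4 / 1 3 5 4 2 / 5 2 4 3 1).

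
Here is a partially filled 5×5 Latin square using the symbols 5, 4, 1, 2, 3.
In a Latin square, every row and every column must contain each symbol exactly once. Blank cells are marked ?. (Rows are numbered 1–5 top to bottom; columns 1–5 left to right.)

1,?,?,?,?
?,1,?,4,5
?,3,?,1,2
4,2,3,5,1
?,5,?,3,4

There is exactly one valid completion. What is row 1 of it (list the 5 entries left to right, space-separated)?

1 4 5 2 3

Row 1, column 2: row 1 has {1} and column 2 has {5, 1, 2, 3}, leaving only 4.
Row 1, column 4: row 1 has {4, 1} and column 4 has {5, 4, 1, 3}, leaving only 2.
Row 1, column 3: row 1 has {4, 1, 2} and column 3 has {3}, leaving only 5.
Row 1, column 5: row 1 has {5, 4, 1, 2} and column 5 has {5, 4, 1, 2}, leaving only 3.
So row 1 reads: 1 4 5 2 3.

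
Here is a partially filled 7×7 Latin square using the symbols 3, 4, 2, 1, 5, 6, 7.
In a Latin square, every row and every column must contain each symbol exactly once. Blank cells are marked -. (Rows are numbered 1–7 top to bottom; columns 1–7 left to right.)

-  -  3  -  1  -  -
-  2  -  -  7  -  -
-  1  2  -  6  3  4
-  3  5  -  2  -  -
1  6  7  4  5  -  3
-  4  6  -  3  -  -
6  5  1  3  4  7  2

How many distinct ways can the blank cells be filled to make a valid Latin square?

13

Row 1, column 1: eliminating its row and column leaves {4, 2, 5, 7}.
Row 1, column 2: eliminating its row and column leaves {7}.
Row 1, column 4: eliminating its row and column leaves {2, 5, 6, 7}.
Row 1, column 6: eliminating its row and column leaves {4, 2, 5, 6}.
Row 1, column 7: eliminating its row and column leaves {5, 6, 7}.
Row 2, column 1: eliminating its row and column leaves {3, 4, 5}.
Row 2, column 3: eliminating its row and column leaves {4}.
Row 2, column 4: eliminating its row and column leaves {1, 5, 6}.
Row 2, column 6: eliminating its row and column leaves {4, 1, 5, 6}.
Row 2, column 7: eliminating its row and column leaves {1, 5, 6}.
Row 3, column 1: eliminating its row and column leaves {5, 7}.
Row 3, column 4: eliminating its row and column leaves {5, 7}.
Row 4, column 1: eliminating its row and column leaves {4, 7}.
Row 4, column 4: eliminating its row and column leaves {1, 6, 7}.
Row 4, column 6: eliminating its row and column leaves {4, 1, 6}.
Row 4, column 7: eliminating its row and column leaves {1, 6, 7}.
Row 5, column 6: eliminating its row and column leaves {2}.
Row 6, column 1: eliminating its row and column leaves {2, 5, 7}.
Row 6, column 4: eliminating its row and column leaves {2, 1, 5, 7}.
Row 6, column 6: eliminating its row and column leaves {2, 1, 5}.
Row 6, column 7: eliminating its row and column leaves {1, 5, 7}.
Enumerating the assignments across these blanks that avoid any row or column repeat gives 13 completions.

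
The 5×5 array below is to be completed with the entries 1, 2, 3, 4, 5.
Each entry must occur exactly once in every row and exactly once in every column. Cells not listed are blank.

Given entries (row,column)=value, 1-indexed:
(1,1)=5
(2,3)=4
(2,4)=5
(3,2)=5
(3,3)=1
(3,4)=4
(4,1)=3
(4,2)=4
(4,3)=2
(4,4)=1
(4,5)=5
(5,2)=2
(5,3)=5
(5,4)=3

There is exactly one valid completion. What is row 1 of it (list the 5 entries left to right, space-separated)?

5 1 3 2 4

Row 1, column 3: row 1 has {5} and column 3 has {1, 2, 4, 5}, leaving only 3.
Row 1, column 2: row 1 has {3, 5} and column 2 has {2, 4, 5}, leaving only 1.
Row 1, column 4: row 1 has {1, 3, 5} and column 4 has {1, 3, 4, 5}, leaving only 2.
Row 1, column 5: row 1 has {1, 2, 3, 5} and column 5 has {5}, leaving only 4.
So row 1 reads: 5 1 3 2 4.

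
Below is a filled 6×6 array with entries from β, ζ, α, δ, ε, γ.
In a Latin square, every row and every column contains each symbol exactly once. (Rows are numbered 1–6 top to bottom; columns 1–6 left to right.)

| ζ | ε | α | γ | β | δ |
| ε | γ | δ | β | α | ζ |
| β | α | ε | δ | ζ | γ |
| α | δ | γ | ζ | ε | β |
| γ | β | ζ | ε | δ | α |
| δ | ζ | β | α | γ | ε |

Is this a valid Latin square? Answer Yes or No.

Each row is a permutation of the 6 symbols, and so is each column.

Yes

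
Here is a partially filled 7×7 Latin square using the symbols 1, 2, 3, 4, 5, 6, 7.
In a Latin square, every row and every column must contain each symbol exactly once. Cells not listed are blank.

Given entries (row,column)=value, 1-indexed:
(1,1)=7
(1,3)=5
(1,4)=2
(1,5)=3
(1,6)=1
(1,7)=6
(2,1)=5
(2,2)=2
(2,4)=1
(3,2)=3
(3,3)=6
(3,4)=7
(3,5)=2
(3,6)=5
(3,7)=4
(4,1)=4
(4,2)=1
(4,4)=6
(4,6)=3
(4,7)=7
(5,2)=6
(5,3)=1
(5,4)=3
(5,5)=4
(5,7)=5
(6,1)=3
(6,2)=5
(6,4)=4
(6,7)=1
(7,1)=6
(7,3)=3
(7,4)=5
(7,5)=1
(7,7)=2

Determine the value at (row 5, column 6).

7

Row 1, column 2: row 1 has {1, 2, 3, 5, 6, 7} and column 2 has {1, 2, 3, 5, 6}, leaving only 4.
Row 2, column 7: row 2 has {1, 2, 5} and column 7 has {1, 2, 4, 5, 6, 7}, leaving only 3.
Row 3, column 1: row 3 has {2, 3, 4, 5, 6, 7} and column 1 has {3, 4, 5, 6, 7}, leaving only 1.
Row 4, column 3: row 4 has {1, 3, 4, 6, 7} and column 3 has {1, 3, 5, 6}, leaving only 2.
Row 4, column 5: row 4 has {1, 2, 3, 4, 6, 7} and column 5 has {1, 2, 3, 4}, leaving only 5.
Row 5, column 1: row 5 has {1, 3, 4, 5, 6} and column 1 has {1, 3, 4, 5, 6, 7}, leaving only 2.
Row 5 already has {1, 2, 3, 4, 5, 6} and column 6 already has {1, 3, 5}, so row 5, column 6 must be 7.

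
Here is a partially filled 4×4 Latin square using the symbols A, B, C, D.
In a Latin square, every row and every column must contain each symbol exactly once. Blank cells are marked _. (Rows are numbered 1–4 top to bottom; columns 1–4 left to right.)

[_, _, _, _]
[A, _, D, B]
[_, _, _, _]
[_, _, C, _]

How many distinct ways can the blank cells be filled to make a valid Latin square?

Row 1, column 1: eliminating its row and column leaves {B, C, D}.
Row 1, column 2: eliminating its row and column leaves {A, B, C, D}.
Row 1, column 3: eliminating its row and column leaves {A, B}.
Row 1, column 4: eliminating its row and column leaves {A, C, D}.
Row 2, column 2: eliminating its row and column leaves {C}.
Row 3, column 1: eliminating its row and column leaves {B, C, D}.
Row 3, column 2: eliminating its row and column leaves {A, B, C, D}.
Row 3, column 3: eliminating its row and column leaves {A, B}.
Row 3, column 4: eliminating its row and column leaves {A, C, D}.
Row 4, column 1: eliminating its row and column leaves {B, D}.
Row 4, column 2: eliminating its row and column leaves {A, B, D}.
Row 4, column 4: eliminating its row and column leaves {A, D}.
Enumerating the assignments across these blanks that avoid any row or column repeat gives 8 completions.

8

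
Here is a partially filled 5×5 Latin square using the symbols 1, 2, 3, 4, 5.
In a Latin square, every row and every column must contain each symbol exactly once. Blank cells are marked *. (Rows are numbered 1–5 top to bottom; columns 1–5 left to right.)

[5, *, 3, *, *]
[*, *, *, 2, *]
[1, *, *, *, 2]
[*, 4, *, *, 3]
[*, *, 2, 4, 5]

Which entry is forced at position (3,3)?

Row 1, column 4: row 1 has {3, 5} and column 4 has {2, 4}, leaving only 1.
Row 1, column 2: row 1 has {1, 3, 5} and column 2 has {4}, leaving only 2.
Row 1, column 5: row 1 has {1, 2, 3, 5} and column 5 has {2, 3, 5}, leaving only 4.
Row 2, column 5: row 2 has {2} and column 5 has {2, 3, 4, 5}, leaving only 1.
Row 4, column 1: row 4 has {3, 4} and column 1 has {1, 5}, leaving only 2.
Row 4, column 4: row 4 has {2, 3, 4} and column 4 has {1, 2, 4}, leaving only 5.
Row 3, column 4: row 3 has {1, 2} and column 4 has {1, 2, 4, 5}, leaving only 3.
Row 3, column 2: row 3 has {1, 2, 3} and column 2 has {2, 4}, leaving only 5.
Row 3 already has {1, 2, 3, 5} and column 3 already has {2, 3}, so row 3, column 3 must be 4.

4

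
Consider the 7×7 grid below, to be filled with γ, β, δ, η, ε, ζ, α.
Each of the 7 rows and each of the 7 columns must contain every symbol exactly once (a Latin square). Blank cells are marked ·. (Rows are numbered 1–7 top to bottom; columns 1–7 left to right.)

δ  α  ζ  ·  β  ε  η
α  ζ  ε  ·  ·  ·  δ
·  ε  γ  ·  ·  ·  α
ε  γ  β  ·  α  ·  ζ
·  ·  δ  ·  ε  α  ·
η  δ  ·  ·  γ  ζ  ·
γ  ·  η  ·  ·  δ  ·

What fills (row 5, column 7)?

γ

Row 1, column 4: row 1 has {β, δ, η, ε, ζ, α} and column 4 has {}, leaving only γ.
Row 2, column 5: row 2 has {δ, ε, ζ, α} and column 5 has {γ, β, ε, α}, leaving only η.
Row 2, column 4: row 2 has {δ, η, ε, ζ, α} and column 4 has {γ}, leaving only β.
Row 2, column 6: row 2 has {β, δ, η, ε, ζ, α} and column 6 has {δ, ε, ζ, α}, leaving only γ.
Row 4, column 6: row 4 has {γ, β, ε, ζ, α} and column 6 has {γ, δ, ε, ζ, α}, leaving only η.
Row 3, column 6: row 3 has {γ, ε, α} and column 6 has {γ, δ, η, ε, ζ, α}, leaving only β.
Row 3, column 1: row 3 has {γ, β, ε, α} and column 1 has {γ, δ, η, ε, α}, leaving only ζ.
Row 3, column 5: row 3 has {γ, β, ε, ζ, α} and column 5 has {γ, β, η, ε, α}, leaving only δ.
Row 3, column 4: row 3 has {γ, β, δ, ε, ζ, α} and column 4 has {γ, β}, leaving only η.
Row 4, column 4: row 4 has {γ, β, η, ε, ζ, α} and column 4 has {γ, β, η}, leaving only δ.
Row 5, column 1: row 5 has {δ, ε, α} and column 1 has {γ, δ, η, ε, ζ, α}, leaving only β.
Row 5 already has {β, δ, ε, α} and column 7 already has {δ, η, ζ, α}, so row 5, column 7 must be γ.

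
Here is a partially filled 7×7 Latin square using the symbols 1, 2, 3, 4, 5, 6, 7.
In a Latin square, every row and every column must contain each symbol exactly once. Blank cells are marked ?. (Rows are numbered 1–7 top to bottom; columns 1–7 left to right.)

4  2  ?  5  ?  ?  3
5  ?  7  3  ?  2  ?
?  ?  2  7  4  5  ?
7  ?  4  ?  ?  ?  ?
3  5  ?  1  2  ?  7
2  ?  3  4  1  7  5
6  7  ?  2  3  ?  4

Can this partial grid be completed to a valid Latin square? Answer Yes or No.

No row or column among the givens repeats a symbol, and propagating forced cells runs into no contradiction.
One valid completion exists (for instance, 4 2 1 5 7 6 3 / 5 4 7 3 6 2 1 / 1 3 2 7 4 5 6 / 7 1 4 6 5 3 2 / 3 5 6 1 2 4 7 / 2 6 3 4 1 7 5 / 6 7 5 2 3 1 4).

Yes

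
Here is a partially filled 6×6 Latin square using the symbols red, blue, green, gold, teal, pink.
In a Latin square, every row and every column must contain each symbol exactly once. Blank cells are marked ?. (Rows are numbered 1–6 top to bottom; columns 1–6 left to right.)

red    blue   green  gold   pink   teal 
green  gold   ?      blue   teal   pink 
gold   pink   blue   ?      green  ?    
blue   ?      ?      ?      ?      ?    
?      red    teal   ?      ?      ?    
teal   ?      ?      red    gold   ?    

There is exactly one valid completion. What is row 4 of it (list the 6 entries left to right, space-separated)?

blue teal gold pink red green

Row 4, column 5: row 4 has {blue} and column 5 has {green, gold, teal, pink}, leaving only red.
Row 2, column 3: row 2 has {blue, green, gold, teal, pink} and column 3 has {blue, green, teal}, leaving only red.
Row 3, column 4: row 3 has {blue, green, gold, pink} and column 4 has {red, blue, gold}, leaving only teal.
Row 3, column 6: row 3 has {blue, green, gold, teal, pink} and column 6 has {teal, pink}, leaving only red.
Row 5, column 1: row 5 has {red, teal} and column 1 has {red, blue, green, gold, teal}, leaving only pink.
Row 5, column 4: row 5 has {red, teal, pink} and column 4 has {red, blue, gold, teal}, leaving only green.
Row 4, column 4: row 4 has {red, blue} and column 4 has {red, blue, green, gold, teal}, leaving only pink.
Row 4, column 3: row 4 has {red, blue, pink} and column 3 has {red, blue, green, teal}, leaving only gold.
Row 4, column 6: row 4 has {red, blue, gold, pink} and column 6 has {red, teal, pink}, leaving only green.
Row 4, column 2: row 4 has {red, blue, green, gold, pink} and column 2 has {red, blue, gold, pink}, leaving only teal.
So row 4 reads: blue teal gold pink red green.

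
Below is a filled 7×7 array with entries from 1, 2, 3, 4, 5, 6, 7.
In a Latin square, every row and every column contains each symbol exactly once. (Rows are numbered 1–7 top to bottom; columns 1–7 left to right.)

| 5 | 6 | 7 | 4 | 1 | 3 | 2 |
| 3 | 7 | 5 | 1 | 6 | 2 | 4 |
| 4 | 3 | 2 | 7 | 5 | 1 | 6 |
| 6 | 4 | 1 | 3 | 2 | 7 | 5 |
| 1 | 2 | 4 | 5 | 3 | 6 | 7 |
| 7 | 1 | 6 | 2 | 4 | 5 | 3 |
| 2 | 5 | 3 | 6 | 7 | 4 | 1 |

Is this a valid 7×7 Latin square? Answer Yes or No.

Each row is a permutation of the 7 symbols, and so is each column.

Yes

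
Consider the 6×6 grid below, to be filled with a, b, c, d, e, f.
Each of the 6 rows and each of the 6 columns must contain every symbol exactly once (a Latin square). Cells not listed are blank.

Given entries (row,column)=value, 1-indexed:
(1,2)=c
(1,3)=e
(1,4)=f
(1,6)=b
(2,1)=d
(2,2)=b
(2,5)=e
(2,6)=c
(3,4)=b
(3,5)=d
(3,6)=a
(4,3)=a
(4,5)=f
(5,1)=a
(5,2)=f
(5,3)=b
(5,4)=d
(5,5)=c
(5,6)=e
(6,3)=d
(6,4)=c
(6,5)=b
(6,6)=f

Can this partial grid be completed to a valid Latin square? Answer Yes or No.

Row 1, column 1: row 1 together with column 1 already contain {a, b, c, d, e, f} — every symbol — so nothing can go there. The grid has no valid completion.

No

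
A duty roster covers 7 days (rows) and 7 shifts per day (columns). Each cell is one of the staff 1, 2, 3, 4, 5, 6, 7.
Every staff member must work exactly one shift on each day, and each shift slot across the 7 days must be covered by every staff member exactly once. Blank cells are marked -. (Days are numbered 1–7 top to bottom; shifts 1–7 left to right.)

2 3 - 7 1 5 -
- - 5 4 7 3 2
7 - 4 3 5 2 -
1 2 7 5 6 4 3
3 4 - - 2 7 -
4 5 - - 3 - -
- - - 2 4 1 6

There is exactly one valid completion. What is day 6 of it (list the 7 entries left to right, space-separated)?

4 5 2 1 3 6 7

Day 6, shift 6: day 6 has {3, 4, 5} and shift 6 has {1, 2, 3, 4, 5, 7}, leaving only 6.
Day 6, shift 4: day 6 has {3, 4, 5, 6} and shift 4 has {2, 3, 4, 5, 7}, leaving only 1.
Day 6, shift 3: day 6 has {1, 3, 4, 5, 6} and shift 3 has {4, 5, 7}, leaving only 2.
Day 6, shift 7: day 6 has {1, 2, 3, 4, 5, 6} and shift 7 has {2, 3, 6}, leaving only 7.
So day 6 reads: 4 5 2 1 3 6 7.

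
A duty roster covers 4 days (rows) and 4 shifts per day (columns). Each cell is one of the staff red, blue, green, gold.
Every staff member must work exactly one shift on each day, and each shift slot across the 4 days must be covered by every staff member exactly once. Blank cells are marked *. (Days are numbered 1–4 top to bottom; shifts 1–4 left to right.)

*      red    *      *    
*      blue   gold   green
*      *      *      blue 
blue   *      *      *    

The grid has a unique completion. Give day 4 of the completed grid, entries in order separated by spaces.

Day 1, shift 4: day 1 has {red} and shift 4 has {blue, green}, leaving only gold.
Day 4, shift 4: day 4 has {blue} and shift 4 has {blue, green, gold}, leaving only red.
Day 4, shift 3: day 4 has {red, blue} and shift 3 has {gold}, leaving only green.
Day 4, shift 2: day 4 has {red, blue, green} and shift 2 has {red, blue}, leaving only gold.
So day 4 reads: blue gold green red.

blue gold green red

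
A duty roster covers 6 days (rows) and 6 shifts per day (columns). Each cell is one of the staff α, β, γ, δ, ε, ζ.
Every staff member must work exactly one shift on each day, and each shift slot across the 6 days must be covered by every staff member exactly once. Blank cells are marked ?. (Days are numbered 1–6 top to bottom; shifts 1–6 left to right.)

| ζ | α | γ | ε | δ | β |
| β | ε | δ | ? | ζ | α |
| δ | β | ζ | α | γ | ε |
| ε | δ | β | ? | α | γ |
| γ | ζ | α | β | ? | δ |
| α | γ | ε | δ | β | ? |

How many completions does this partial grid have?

1

Day 2, shift 4: eliminating its day and shift leaves {γ}.
Day 4, shift 4: eliminating its day and shift leaves {ζ}.
Day 5, shift 5: eliminating its day and shift leaves {ε}.
Day 6, shift 6: eliminating its day and shift leaves {ζ}.
Only one assignment across all blanks avoids any day or shift repeat, giving 1 completion.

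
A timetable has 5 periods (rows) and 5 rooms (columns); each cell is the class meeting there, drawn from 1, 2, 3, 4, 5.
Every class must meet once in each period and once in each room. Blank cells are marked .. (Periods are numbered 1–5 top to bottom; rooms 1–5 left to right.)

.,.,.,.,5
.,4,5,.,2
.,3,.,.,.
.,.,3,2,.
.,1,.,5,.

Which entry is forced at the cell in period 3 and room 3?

Period 1, room 2: period 1 has {5} and room 2 has {1, 3, 4}, leaving only 2.
Period 4, room 2: period 4 has {2, 3} and room 2 has {1, 2, 3, 4}, leaving only 5.
Period 3, room 3 is narrowed to {1, 2, 4}.
If it were 1, then period 3, room 5 would be left with no valid symbol.
If it were 4, then period 3, room 5 would be left with no valid symbol.
So period 3, room 3 must be 2.

2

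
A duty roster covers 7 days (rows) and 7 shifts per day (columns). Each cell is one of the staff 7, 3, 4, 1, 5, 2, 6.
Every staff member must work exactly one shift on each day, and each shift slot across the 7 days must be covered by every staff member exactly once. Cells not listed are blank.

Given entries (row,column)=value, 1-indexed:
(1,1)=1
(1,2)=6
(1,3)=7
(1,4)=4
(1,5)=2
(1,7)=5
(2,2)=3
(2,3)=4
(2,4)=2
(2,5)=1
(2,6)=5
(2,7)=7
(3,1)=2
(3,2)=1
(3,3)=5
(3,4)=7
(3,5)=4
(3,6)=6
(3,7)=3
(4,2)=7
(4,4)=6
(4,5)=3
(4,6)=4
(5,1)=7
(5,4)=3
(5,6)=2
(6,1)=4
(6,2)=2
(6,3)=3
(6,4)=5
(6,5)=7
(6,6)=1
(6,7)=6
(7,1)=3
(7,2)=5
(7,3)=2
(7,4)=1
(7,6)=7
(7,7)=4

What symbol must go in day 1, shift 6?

Day 1 already has {7, 4, 1, 5, 2, 6} and shift 6 already has {7, 4, 1, 5, 2, 6}, so day 1, shift 6 must be 3.

3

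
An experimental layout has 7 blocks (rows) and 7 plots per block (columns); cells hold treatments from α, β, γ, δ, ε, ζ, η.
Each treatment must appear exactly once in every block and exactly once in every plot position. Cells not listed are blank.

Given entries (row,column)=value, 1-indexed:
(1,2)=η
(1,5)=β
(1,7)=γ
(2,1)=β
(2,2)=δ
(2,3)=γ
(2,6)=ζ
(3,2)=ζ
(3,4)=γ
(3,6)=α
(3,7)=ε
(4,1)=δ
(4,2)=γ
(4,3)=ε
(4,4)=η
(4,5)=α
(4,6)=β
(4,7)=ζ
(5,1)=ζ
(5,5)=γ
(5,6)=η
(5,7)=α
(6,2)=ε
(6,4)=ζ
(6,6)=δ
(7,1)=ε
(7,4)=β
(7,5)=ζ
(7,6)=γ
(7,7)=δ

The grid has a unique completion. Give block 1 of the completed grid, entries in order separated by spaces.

Block 1, plot 1: block 1 has {β, γ, η} and plot 1 has {β, δ, ε, ζ}, leaving only α.
Block 1, plot 6: block 1 has {α, β, γ, η} and plot 6 has {α, β, γ, δ, ζ, η}, leaving only ε.
Block 1, plot 4: block 1 has {α, β, γ, ε, η} and plot 4 has {β, γ, ζ, η}, leaving only δ.
Block 1, plot 3: block 1 has {α, β, γ, δ, ε, η} and plot 3 has {γ, ε}, leaving only ζ.
So block 1 reads: α η ζ δ β ε γ.

α η ζ δ β ε γ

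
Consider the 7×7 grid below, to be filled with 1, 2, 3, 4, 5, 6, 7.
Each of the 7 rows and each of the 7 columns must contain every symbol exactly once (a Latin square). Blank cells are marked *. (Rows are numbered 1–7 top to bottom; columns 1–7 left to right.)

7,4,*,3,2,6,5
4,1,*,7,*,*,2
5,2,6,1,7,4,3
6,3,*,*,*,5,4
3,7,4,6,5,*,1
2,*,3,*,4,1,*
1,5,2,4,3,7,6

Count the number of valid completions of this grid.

1

Row 1, column 3: eliminating its row and column leaves {1}.
Row 2, column 3: eliminating its row and column leaves {5}.
Row 2, column 5: eliminating its row and column leaves {6}.
Row 2, column 6: eliminating its row and column leaves {3}.
Row 4, column 3: eliminating its row and column leaves {1, 7}.
Row 4, column 4: eliminating its row and column leaves {2}.
Row 4, column 5: eliminating its row and column leaves {1}.
Row 5, column 6: eliminating its row and column leaves {2}.
Row 6, column 2: eliminating its row and column leaves {6}.
Row 6, column 4: eliminating its row and column leaves {5}.
Row 6, column 7: eliminating its row and column leaves {7}.
Only one assignment across all blanks avoids any row or column repeat, giving 1 completion.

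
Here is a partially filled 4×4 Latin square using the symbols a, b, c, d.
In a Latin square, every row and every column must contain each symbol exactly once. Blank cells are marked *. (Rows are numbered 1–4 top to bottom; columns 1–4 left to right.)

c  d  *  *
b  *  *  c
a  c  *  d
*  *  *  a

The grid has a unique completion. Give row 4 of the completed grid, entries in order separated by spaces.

Row 4, column 1: row 4 has {a} and column 1 has {a, b, c}, leaving only d.
Row 4, column 2: row 4 has {a, d} and column 2 has {c, d}, leaving only b.
Row 4, column 3: row 4 has {a, b, d} and column 3 has {}, leaving only c.
So row 4 reads: d b c a.

d b c a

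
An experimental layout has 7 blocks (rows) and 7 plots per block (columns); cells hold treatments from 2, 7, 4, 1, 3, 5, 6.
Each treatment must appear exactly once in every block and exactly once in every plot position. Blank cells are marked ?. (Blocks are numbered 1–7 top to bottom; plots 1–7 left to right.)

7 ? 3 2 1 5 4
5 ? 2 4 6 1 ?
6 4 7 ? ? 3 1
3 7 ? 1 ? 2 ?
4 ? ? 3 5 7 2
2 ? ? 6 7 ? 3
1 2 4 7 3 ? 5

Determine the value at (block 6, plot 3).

Block 1, plot 2: block 1 has {2, 7, 4, 1, 3, 5} and plot 2 has {2, 7, 4}, leaving only 6.
Block 2, plot 2: block 2 has {2, 4, 1, 5, 6} and plot 2 has {2, 7, 4, 6}, leaving only 3.
Block 2, plot 7: block 2 has {2, 4, 1, 3, 5, 6} and plot 7 has {2, 4, 1, 3, 5}, leaving only 7.
Block 3, plot 4: block 3 has {7, 4, 1, 3, 6} and plot 4 has {2, 7, 4, 1, 3, 6}, leaving only 5.
Block 3, plot 5: block 3 has {7, 4, 1, 3, 5, 6} and plot 5 has {7, 1, 3, 5, 6}, leaving only 2.
Block 4, plot 5: block 4 has {2, 7, 1, 3} and plot 5 has {2, 7, 1, 3, 5, 6}, leaving only 4.
Block 4, plot 7: block 4 has {2, 7, 4, 1, 3} and plot 7 has {2, 7, 4, 1, 3, 5}, leaving only 6.
Block 4, plot 3: block 4 has {2, 7, 4, 1, 3, 6} and plot 3 has {2, 7, 4, 3}, leaving only 5.
Block 6 already has {2, 7, 3, 6} and plot 3 already has {2, 7, 4, 3, 5}, so block 6, plot 3 must be 1.

1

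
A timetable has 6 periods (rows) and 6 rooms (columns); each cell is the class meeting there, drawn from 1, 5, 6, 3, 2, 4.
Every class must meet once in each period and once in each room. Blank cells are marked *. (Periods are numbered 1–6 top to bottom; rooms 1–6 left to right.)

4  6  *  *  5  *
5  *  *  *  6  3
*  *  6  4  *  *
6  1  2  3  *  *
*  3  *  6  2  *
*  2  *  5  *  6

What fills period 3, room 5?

Period 2, room 2: period 2 has {5, 6, 3} and room 2 has {1, 6, 3, 2}, leaving only 4.
Period 2, room 3: period 2 has {5, 6, 3, 4} and room 3 has {6, 2}, leaving only 1.
Period 1, room 3: period 1 has {5, 6, 4} and room 3 has {1, 6, 2}, leaving only 3.
Period 2, room 4: period 2 has {1, 5, 6, 3, 4} and room 4 has {5, 6, 3, 4}, leaving only 2.
Period 1, room 4: period 1 has {5, 6, 3, 4} and room 4 has {5, 6, 3, 2, 4}, leaving only 1.
Period 1, room 6: period 1 has {1, 5, 6, 3, 4} and room 6 has {6, 3}, leaving only 2.
Period 3, room 2: period 3 has {6, 4} and room 2 has {1, 6, 3, 2, 4}, leaving only 5.
Period 3, room 6: period 3 has {5, 6, 4} and room 6 has {6, 3, 2}, leaving only 1.
Period 3 already has {1, 5, 6, 4} and room 5 already has {5, 6, 2}, so period 3, room 5 must be 3.

3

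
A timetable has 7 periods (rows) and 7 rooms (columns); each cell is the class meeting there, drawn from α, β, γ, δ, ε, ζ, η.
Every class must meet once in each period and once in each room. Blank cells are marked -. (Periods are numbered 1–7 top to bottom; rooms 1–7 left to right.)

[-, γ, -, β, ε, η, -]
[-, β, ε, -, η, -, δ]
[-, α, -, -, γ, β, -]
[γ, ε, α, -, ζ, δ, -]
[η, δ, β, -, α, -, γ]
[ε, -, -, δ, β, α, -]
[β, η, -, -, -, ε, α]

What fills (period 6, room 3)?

γ

Period 1, room 7: period 1 has {β, γ, ε, η} and room 7 has {α, γ, δ}, leaving only ζ.
Period 1, room 3: period 1 has {β, γ, ε, ζ, η} and room 3 has {α, β, ε}, leaving only δ.
Period 1, room 1: period 1 has {β, γ, δ, ε, ζ, η} and room 1 has {β, γ, ε, η}, leaving only α.
Period 2, room 1: period 2 has {β, δ, ε, η} and room 1 has {α, β, γ, ε, η}, leaving only ζ.
Period 2, room 6: period 2 has {β, δ, ε, ζ, η} and room 6 has {α, β, δ, ε, η}, leaving only γ.
Period 2, room 4: period 2 has {β, γ, δ, ε, ζ, η} and room 4 has {β, δ}, leaving only α.
Period 3, room 1: period 3 has {α, β, γ} and room 1 has {α, β, γ, ε, ζ, η}, leaving only δ.
Period 4, room 4: period 4 has {α, γ, δ, ε, ζ} and room 4 has {α, β, δ}, leaving only η.
Period 4, room 7: period 4 has {α, γ, δ, ε, ζ, η} and room 7 has {α, γ, δ, ζ}, leaving only β.
Period 5, room 6: period 5 has {α, β, γ, δ, η} and room 6 has {α, β, γ, δ, ε, η}, leaving only ζ.
Period 5, room 4: period 5 has {α, β, γ, δ, ζ, η} and room 4 has {α, β, δ, η}, leaving only ε.
Period 3, room 4: period 3 has {α, β, γ, δ} and room 4 has {α, β, δ, ε, η}, leaving only ζ.
Period 3, room 3: period 3 has {α, β, γ, δ, ζ} and room 3 has {α, β, δ, ε}, leaving only η.
Period 3, room 7: period 3 has {α, β, γ, δ, ζ, η} and room 7 has {α, β, γ, δ, ζ}, leaving only ε.
Period 6, room 2: period 6 has {α, β, δ, ε} and room 2 has {α, β, γ, δ, ε, η}, leaving only ζ.
Period 6 already has {α, β, δ, ε, ζ} and room 3 already has {α, β, δ, ε, η}, so period 6, room 3 must be γ.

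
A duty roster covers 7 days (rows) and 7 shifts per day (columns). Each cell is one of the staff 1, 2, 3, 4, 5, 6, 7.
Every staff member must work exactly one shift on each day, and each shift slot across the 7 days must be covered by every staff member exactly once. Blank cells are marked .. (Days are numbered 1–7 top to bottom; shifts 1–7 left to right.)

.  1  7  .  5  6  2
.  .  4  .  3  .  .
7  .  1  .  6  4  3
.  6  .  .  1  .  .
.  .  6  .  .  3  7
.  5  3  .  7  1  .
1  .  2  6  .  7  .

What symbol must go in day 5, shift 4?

Day 3, shift 2: day 3 has {1, 3, 4, 6, 7} and shift 2 has {1, 5, 6}, leaving only 2.
Day 2, shift 2: day 2 has {3, 4} and shift 2 has {1, 2, 5, 6}, leaving only 7.
Day 3, shift 4: day 3 has {1, 2, 3, 4, 6, 7} and shift 4 has {6}, leaving only 5.
Day 4, shift 3: day 4 has {1, 6} and shift 3 has {1, 2, 3, 4, 6, 7}, leaving only 5.
Day 4, shift 6: day 4 has {1, 5, 6} and shift 6 has {1, 3, 4, 6, 7}, leaving only 2.
Day 2, shift 6: day 2 has {3, 4, 7} and shift 6 has {1, 2, 3, 4, 6, 7}, leaving only 5.
Day 4, shift 7: day 4 has {1, 2, 5, 6} and shift 7 has {2, 3, 7}, leaving only 4.
Day 4, shift 1: day 4 has {1, 2, 4, 5, 6} and shift 1 has {1, 7}, leaving only 3.
Day 1, shift 1: day 1 has {1, 2, 5, 6, 7} and shift 1 has {1, 3, 7}, leaving only 4.
Day 1, shift 4: day 1 has {1, 2, 4, 5, 6, 7} and shift 4 has {5, 6}, leaving only 3.
Day 4, shift 4: day 4 has {1, 2, 3, 4, 5, 6} and shift 4 has {3, 5, 6}, leaving only 7.
Day 5, shift 2: day 5 has {3, 6, 7} and shift 2 has {1, 2, 5, 6, 7}, leaving only 4.
Day 5, shift 5: day 5 has {3, 4, 6, 7} and shift 5 has {1, 3, 5, 6, 7}, leaving only 2.
Day 5 already has {2, 3, 4, 6, 7} and shift 4 already has {3, 5, 6, 7}, so day 5, shift 4 must be 1.

1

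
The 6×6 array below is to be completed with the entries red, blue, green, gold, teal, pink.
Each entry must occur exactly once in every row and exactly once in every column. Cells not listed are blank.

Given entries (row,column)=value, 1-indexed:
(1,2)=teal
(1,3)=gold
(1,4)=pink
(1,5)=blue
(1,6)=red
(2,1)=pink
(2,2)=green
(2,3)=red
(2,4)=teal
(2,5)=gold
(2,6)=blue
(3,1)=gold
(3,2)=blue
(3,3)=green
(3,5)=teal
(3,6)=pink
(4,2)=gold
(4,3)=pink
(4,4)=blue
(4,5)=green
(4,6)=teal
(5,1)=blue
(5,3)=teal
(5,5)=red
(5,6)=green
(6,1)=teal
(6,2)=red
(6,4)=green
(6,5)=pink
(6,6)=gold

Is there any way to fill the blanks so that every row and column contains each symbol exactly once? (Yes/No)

No row or column among the givens repeats a symbol, and propagating forced cells runs into no contradiction.
One valid completion exists (for instance, green teal gold pink blue red / pink green red teal gold blue / gold blue green red teal pink / red gold pink blue green teal / blue pink teal gold red green / teal red blue green pink gold).

Yes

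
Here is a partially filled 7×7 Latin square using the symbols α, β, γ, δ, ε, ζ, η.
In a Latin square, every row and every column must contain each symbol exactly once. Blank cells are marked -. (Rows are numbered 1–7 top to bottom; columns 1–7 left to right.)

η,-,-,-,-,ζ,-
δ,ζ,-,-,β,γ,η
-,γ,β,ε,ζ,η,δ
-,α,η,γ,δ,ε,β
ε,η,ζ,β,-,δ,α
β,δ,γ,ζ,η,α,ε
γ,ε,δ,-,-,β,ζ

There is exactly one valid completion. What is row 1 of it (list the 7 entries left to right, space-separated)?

Row 1, column 2: row 1 has {ζ, η} and column 2 has {α, γ, δ, ε, ζ, η}, leaving only β.
Row 1, column 7: row 1 has {β, ζ, η} and column 7 has {α, β, δ, ε, ζ, η}, leaving only γ.
Row 2, column 4: row 2 has {β, γ, δ, ζ, η} and column 4 has {β, γ, ε, ζ}, leaving only α.
Row 1, column 4: row 1 has {β, γ, ζ, η} and column 4 has {α, β, γ, ε, ζ}, leaving only δ.
Row 2, column 3: row 2 has {α, β, γ, δ, ζ, η} and column 3 has {β, γ, δ, ζ, η}, leaving only ε.
Row 1, column 3: row 1 has {β, γ, δ, ζ, η} and column 3 has {β, γ, δ, ε, ζ, η}, leaving only α.
Row 1, column 5: row 1 has {α, β, γ, δ, ζ, η} and column 5 has {β, δ, ζ, η}, leaving only ε.
So row 1 reads: η β α δ ε ζ γ.

η β α δ ε ζ γ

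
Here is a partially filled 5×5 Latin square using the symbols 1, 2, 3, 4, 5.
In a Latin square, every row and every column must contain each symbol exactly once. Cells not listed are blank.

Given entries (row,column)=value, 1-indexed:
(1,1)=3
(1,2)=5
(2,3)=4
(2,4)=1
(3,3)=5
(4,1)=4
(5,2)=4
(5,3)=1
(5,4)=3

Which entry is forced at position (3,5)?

4

Row 1, column 3: row 1 has {3, 5} and column 3 has {1, 4, 5}, leaving only 2.
Row 1, column 4: row 1 has {2, 3, 5} and column 4 has {1, 3}, leaving only 4.
Row 1, column 5: row 1 has {2, 3, 4, 5} and column 5 has {}, leaving only 1.
Row 3, column 4: row 3 has {5} and column 4 has {1, 3, 4}, leaving only 2.
Row 3, column 1: row 3 has {2, 5} and column 1 has {3, 4}, leaving only 1.
Row 3, column 2: row 3 has {1, 2, 5} and column 2 has {4, 5}, leaving only 3.
Row 3 already has {1, 2, 3, 5} and column 5 already has {1}, so row 3, column 5 must be 4.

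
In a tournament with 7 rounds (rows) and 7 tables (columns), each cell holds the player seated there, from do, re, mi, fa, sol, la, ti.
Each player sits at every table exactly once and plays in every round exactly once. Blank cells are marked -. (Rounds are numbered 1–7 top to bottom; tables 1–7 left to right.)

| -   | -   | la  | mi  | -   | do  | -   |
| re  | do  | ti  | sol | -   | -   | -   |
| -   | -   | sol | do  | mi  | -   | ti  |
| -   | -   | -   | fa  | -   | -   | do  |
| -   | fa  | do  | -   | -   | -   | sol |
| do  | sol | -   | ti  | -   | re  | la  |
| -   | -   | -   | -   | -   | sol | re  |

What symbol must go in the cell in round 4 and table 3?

re

Round 1, table 7: round 1 has {do, mi, la} and table 7 has {do, re, sol, la, ti}, leaving only fa.
Round 2, table 7: round 2 has {do, re, sol, ti} and table 7 has {do, re, fa, sol, la, ti}, leaving only mi.
Round 6, table 5: round 6 has {do, re, sol, la, ti} and table 5 has {mi}, leaving only fa.
Round 2, table 5: round 2 has {do, re, mi, sol, ti} and table 5 has {mi, fa}, leaving only la.
Round 2, table 6: round 2 has {do, re, mi, sol, la, ti} and table 6 has {do, re, sol}, leaving only fa.
Round 3, table 6: round 3 has {do, mi, sol, ti} and table 6 has {do, re, fa, sol}, leaving only la.
Round 3, table 1: round 3 has {do, mi, sol, la, ti} and table 1 has {do, re}, leaving only fa.
Round 3, table 2: round 3 has {do, mi, fa, sol, la, ti} and table 2 has {do, fa, sol}, leaving only re.
Round 1, table 2: round 1 has {do, mi, fa, la} and table 2 has {do, re, fa, sol}, leaving only ti.
Round 1, table 1: round 1 has {do, mi, fa, la, ti} and table 1 has {do, re, fa}, leaving only sol.
Round 1, table 5: round 1 has {do, mi, fa, sol, la, ti} and table 5 has {mi, fa, la}, leaving only re.
Round 5, table 5: round 5 has {do, fa, sol} and table 5 has {re, mi, fa, la}, leaving only ti.
Round 4, table 5: round 4 has {do, fa} and table 5 has {re, mi, fa, la, ti}, leaving only sol.
Round 5, table 6: round 5 has {do, fa, sol, ti} and table 6 has {do, re, fa, sol, la}, leaving only mi.
Round 4, table 6: round 4 has {do, fa, sol} and table 6 has {do, re, mi, fa, sol, la}, leaving only ti.
Round 5, table 1: round 5 has {do, mi, fa, sol, ti} and table 1 has {do, re, fa, sol}, leaving only la.
Round 4, table 1: round 4 has {do, fa, sol, ti} and table 1 has {do, re, fa, sol, la}, leaving only mi.
Round 4 already has {do, mi, fa, sol, ti} and table 3 already has {do, sol, la, ti}, so round 4, table 3 must be re.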